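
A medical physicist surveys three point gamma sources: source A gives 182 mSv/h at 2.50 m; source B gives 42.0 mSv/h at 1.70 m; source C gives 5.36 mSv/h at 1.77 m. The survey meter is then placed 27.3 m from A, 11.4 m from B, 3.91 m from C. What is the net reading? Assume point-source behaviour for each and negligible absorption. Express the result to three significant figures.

3.56 mSv/h

By superposition, sum each source's inverse-square contribution:
A: 182 × (2.50/27.3)² = 1.526 mSv/h
B: 42.0 × (1.70/11.4)² = 0.9340 mSv/h
C: 5.36 × (1.77/3.91)² = 1.098 mSv/h
Total = 1.526 + 0.9340 + 1.098 = 3.558 mSv/h.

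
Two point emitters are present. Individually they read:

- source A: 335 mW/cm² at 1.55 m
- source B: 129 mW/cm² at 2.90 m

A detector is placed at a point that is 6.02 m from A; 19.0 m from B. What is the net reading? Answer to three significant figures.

25.2 mW/cm²

By superposition, sum each source's inverse-square contribution:
A: 335 × (1.55/6.02)² = 22.21 mW/cm²
B: 129 × (2.90/19.0)² = 3.005 mW/cm²
Total = 22.21 + 3.005 = 25.21 mW/cm².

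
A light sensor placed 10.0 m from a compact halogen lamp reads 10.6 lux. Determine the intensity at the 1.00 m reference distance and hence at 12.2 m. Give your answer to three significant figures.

1060 lux; 7.12 lux

Using I₁d₁² = I₂d₂²,
At 1.00 m: (10.0/1.00)² = 100.0, so 10.6 × 100.0 = 1060 lux
At 12.2 m: (1.00/12.2)² = 0.006719, so 1060 × 0.006719 = 7.122 lux.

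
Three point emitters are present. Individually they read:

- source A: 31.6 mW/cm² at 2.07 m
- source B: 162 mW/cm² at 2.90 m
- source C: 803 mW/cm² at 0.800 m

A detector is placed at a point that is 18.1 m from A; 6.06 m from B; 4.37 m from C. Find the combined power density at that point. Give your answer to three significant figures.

64.4 mW/cm²

By superposition, sum each source's inverse-square contribution:
A: 31.6 × (2.07/18.1)² = 0.4133 mW/cm²
B: 162 × (2.90/6.06)² = 37.10 mW/cm²
C: 803 × (0.800/4.37)² = 26.91 mW/cm²
Total = 0.4133 + 37.10 + 26.91 = 64.42 mW/cm².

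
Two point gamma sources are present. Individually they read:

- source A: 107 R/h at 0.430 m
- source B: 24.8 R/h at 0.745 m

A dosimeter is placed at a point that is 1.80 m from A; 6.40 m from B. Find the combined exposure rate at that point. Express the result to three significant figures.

6.44 R/h

Each source contributes Iᵢ·(dᵢ/rᵢ)²; contributions add.
A: 107 × (0.430/1.80)² = 6.106 R/h
B: 24.8 × (0.745/6.40)² = 0.3361 R/h
Total = 6.106 + 0.3361 = 6.442 R/h.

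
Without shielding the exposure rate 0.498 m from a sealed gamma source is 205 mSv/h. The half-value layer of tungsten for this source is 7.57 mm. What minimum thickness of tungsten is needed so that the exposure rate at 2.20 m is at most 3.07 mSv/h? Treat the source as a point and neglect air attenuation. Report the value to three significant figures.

At 2.20 m, distance alone gives (0.498/2.20)² = 0.05124, so 205 × 0.05124 = 10.50 mSv/h.
Further attenuation needed: 10.50/3.07 = 3.420.
n = log₂(3.420) = 1.774 half-value layers.
Thickness = 1.774 × 7.57 mm = 13.43 mm.

13.4 mm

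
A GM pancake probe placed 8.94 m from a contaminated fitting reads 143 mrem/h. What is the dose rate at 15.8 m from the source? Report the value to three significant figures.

By the inverse-square law, scaling from 8.94 m to 15.8 m:
143 × (8.94/15.8)² = 143 × 0.3202 = 45.79 mrem/h.

45.8 mrem/h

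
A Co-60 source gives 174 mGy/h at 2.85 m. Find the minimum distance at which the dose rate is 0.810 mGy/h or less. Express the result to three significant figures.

By the inverse-square law, d₂ = d₁·√(I₁/I₂).
I₁/I₂ = 174/0.810 = 214.8, so d₂ = 2.85 × √214.8 = 41.77 m.

41.8 m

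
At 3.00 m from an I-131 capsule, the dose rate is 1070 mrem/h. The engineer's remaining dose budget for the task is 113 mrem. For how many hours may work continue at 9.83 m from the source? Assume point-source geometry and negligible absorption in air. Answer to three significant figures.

Applying the 1/r² law, rate at 9.83 m:
1070 × (3.00/9.83)² = 1070 × 0.09314 = 99.66 mrem/h.
Stay time = 113 mrem ÷ 99.66 mrem/h = 1.134 h.

1.13 h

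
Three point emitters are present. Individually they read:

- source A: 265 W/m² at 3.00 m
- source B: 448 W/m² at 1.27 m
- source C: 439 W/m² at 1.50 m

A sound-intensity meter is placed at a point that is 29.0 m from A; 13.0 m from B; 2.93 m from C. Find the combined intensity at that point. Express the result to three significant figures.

Each source contributes Iᵢ·(dᵢ/rᵢ)²; contributions add.
A: 265 × (3.00/29.0)² = 2.836 W/m²
B: 448 × (1.27/13.0)² = 4.276 W/m²
C: 439 × (1.50/2.93)² = 115.1 W/m²
Total = 2.836 + 4.276 + 115.1 = 122.2 W/m².

122 W/m²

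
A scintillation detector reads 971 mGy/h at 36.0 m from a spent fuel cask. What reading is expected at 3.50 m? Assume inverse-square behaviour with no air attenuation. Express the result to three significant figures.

By the inverse-square law, the rate at 3.50 m is
971 × (36.0/3.50)² = 971 × 105.8 = 102700 mGy/h.

103000 mGy/h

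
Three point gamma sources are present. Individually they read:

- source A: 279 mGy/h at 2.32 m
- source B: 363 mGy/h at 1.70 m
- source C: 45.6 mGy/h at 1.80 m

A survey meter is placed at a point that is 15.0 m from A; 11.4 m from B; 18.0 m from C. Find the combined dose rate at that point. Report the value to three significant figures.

Each source contributes Iᵢ·(dᵢ/rᵢ)²; contributions add.
A: 279 × (2.32/15.0)² = 6.674 mGy/h
B: 363 × (1.70/11.4)² = 8.072 mGy/h
C: 45.6 × (1.80/18.0)² = 0.4560 mGy/h
Total = 6.674 + 8.072 + 0.4560 = 15.20 mGy/h.

15.2 mGy/h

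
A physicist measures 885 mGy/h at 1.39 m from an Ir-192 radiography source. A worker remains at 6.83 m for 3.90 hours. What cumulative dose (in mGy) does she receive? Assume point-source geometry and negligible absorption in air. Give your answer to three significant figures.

Applying the 1/r² law, rate at 6.83 m:
(1.39/6.83)² = 0.04142, so 885 × 0.04142 = 36.66 mGy/h.
Dose = rate × time = 36.66 mGy/h × 3.900 h = 143.0 mGy.

143 mGy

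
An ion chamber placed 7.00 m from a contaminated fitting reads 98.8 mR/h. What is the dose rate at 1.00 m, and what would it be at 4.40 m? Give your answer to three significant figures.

Applying the 1/r² law,
At 1.00 m: 98.8 × (7.00/1.00)² = 98.8 × 49.00 = 4841 mR/h
At 4.40 m: 4841 × (1.00/4.40)² = 4841 × 0.05165 = 250.0 mR/h.

4840 mR/h; 250 mR/h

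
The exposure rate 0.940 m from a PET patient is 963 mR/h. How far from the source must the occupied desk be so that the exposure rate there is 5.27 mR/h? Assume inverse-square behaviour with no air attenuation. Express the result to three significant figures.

12.7 m

Intensity scales as (d₁/d₂)², so d₂ = d₁·√(I₁/I₂).
I₁/I₂ = 963/5.27 = 182.7, so d₂ = 0.940 × √182.7 = 12.71 m.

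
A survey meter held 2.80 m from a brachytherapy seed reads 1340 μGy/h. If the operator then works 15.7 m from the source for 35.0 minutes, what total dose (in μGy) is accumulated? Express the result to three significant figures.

By the inverse-square law, rate at 15.7 m:
1340 × (2.80/15.7)² = 1340 × 0.03181 = 42.63 μGy/h.
Dose = rate × time = 42.63 μGy/h × 0.5833 h = 24.87 μGy.

24.9 μGy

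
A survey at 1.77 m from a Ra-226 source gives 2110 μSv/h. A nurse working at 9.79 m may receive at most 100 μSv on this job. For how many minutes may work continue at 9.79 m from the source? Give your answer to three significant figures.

87.0 min

By the inverse-square law, rate at 9.79 m:
(1.77/9.79)² = 0.03269, so 2110 × 0.03269 = 68.98 μSv/h.
Stay time = 100 μSv ÷ 68.98 μSv/h = 1.450 h = 87.00 min.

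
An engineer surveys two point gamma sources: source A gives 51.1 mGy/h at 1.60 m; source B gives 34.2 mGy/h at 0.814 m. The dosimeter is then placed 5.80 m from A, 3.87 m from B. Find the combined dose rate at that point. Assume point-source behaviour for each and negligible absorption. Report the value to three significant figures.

5.40 mGy/h

By superposition, sum each source's inverse-square contribution:
A: 51.1 × (1.60/5.80)² = 3.889 mGy/h
B: 34.2 × (0.814/3.87)² = 1.513 mGy/h
Total = 3.889 + 1.513 = 5.402 mGy/h.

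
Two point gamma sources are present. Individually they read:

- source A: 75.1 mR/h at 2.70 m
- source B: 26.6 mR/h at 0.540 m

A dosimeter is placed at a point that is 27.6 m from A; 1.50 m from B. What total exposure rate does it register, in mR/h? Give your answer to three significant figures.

4.17 mR/h

By superposition, sum each source's inverse-square contribution:
A: 75.1 × (2.70/27.6)² = 0.7187 mR/h
B: 26.6 × (0.540/1.50)² = 3.447 mR/h
Total = 0.7187 + 3.447 = 4.166 mR/h.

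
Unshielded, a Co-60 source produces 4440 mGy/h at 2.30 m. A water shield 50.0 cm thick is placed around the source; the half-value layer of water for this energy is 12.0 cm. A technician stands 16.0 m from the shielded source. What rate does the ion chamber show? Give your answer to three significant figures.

5.11 mGy/h

Distance alone: 4440 × (2.30/16.0)² = 4440 × 0.02066 = 91.73 mGy/h.
Shield: 50.0/12.0 = 4.167 half-value layers → attenuation 2^(−4.167) = 0.05567.
Combined: 91.73 × 0.05567 = 5.107 mGy/h.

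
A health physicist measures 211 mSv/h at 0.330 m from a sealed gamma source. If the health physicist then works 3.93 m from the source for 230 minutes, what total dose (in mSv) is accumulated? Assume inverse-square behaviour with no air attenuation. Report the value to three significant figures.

5.70 mSv

Intensity scales as (d₁/d₂)², so rate at 3.93 m:
(0.330/3.93)² = 0.007051, so 211 × 0.007051 = 1.488 mSv/h.
Dose = rate × time = 1.488 mSv/h × 3.833 h = 5.704 mSv.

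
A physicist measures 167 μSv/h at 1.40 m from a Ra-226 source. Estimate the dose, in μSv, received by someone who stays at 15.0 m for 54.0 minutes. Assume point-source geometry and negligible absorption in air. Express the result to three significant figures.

1.31 μSv

By the inverse-square law, rate at 15.0 m:
(1.40/15.0)² = 0.008711, so 167 × 0.008711 = 1.455 μSv/h.
Dose = rate × time = 1.455 μSv/h × 0.9000 h = 1.310 μSv.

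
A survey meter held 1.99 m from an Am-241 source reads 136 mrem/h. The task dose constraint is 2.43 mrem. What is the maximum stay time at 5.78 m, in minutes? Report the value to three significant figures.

9.04 min

Since intensity falls as 1/r², rate at 5.78 m:
(1.99/5.78)² = 0.1185, so 136 × 0.1185 = 16.12 mrem/h.
Stay time = 2.43 mrem ÷ 16.12 mrem/h = 0.1507 h = 9.042 min.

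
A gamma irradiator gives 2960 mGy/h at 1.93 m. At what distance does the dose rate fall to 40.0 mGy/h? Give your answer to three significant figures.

16.6 m

Since intensity falls as 1/r², d₂ = d₁·√(I₁/I₂).
I₁/I₂ = 2960/40.0 = 74.00, so d₂ = 1.93 × √74.00 = 16.60 m.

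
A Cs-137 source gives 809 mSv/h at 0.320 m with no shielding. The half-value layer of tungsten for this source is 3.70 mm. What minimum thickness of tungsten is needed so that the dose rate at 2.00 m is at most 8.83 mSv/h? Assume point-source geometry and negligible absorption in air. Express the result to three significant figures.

At 2.00 m, distance alone gives 809 × (0.320/2.00)² = 809 × 0.02560 = 20.71 mSv/h.
Further attenuation needed: 20.71/8.83 = 2.345.
n = log₂(2.345) = 1.230 half-value layers.
Thickness = 1.230 × 3.70 mm = 4.551 mm.

4.55 mm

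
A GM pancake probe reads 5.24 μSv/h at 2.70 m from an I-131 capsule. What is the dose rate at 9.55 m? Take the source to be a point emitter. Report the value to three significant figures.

Applying the 1/r² law, the rate at 9.55 m is
5.24 × (2.70/9.55)² = 5.24 × 0.07993 = 0.4188 μSv/h.

0.419 μSv/h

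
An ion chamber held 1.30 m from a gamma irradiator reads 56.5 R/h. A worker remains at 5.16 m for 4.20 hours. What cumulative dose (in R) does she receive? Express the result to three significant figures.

Intensity scales as (d₁/d₂)², so rate at 5.16 m:
(1.30/5.16)² = 0.06347, so 56.5 × 0.06347 = 3.586 R/h.
Dose = rate × time = 3.586 R/h × 4.200 h = 15.06 R.

15.1 R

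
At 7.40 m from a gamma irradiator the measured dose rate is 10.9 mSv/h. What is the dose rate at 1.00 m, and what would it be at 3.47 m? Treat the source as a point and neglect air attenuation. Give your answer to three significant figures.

597 mSv/h; 49.6 mSv/h

By the inverse-square law,
At 1.00 m: 10.9 × (7.40/1.00)² = 10.9 × 54.76 = 596.9 mSv/h
At 3.47 m: (1.00/3.47)² = 0.08305, so 596.9 × 0.08305 = 49.57 mSv/h.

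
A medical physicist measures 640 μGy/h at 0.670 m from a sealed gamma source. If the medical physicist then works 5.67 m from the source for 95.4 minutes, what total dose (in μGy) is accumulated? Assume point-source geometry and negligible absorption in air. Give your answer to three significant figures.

Using I₁d₁² = I₂d₂², rate at 5.67 m:
(0.670/5.67)² = 0.01396, so 640 × 0.01396 = 8.934 μGy/h.
Dose = rate × time = 8.934 μGy/h × 1.590 h = 14.21 μGy.

14.2 μGy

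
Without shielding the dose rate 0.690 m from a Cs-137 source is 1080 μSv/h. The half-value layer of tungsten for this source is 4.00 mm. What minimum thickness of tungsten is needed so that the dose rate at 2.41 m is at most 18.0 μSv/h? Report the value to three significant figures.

At 2.41 m, distance alone gives 1080 × (0.690/2.41)² = 1080 × 0.08197 = 88.53 μSv/h.
Further attenuation needed: 88.53/18.0 = 4.918.
n = log₂(4.918) = 2.298 half-value layers.
Thickness = 2.298 × 4.00 mm = 9.192 mm.

9.19 mm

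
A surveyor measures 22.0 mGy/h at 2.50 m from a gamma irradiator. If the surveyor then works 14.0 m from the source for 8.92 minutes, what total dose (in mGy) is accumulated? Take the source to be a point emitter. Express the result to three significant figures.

0.104 mGy

Using I₁d₁² = I₂d₂², rate at 14.0 m:
22.0 × (2.50/14.0)² = 22.0 × 0.03189 = 0.7016 mGy/h.
Dose = rate × time = 0.7016 mGy/h × 0.1487 h = 0.1043 mGy.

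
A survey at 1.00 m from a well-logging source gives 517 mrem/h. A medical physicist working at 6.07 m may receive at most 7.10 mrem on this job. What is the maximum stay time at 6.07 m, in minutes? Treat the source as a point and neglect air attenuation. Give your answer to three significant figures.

30.4 min

Since intensity falls as 1/r², rate at 6.07 m:
(1.00/6.07)² = 0.02714, so 517 × 0.02714 = 14.03 mrem/h.
Stay time = 7.10 mrem ÷ 14.03 mrem/h = 0.5061 h = 30.37 min.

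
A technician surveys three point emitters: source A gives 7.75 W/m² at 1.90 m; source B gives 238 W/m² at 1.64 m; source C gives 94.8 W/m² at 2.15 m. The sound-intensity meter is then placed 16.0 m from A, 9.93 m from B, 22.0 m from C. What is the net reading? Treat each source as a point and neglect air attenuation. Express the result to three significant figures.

7.51 W/m²

By superposition, sum each source's inverse-square contribution:
A: 7.75 × (1.90/16.0)² = 0.1093 W/m²
B: 238 × (1.64/9.93)² = 6.492 W/m²
C: 94.8 × (2.15/22.0)² = 0.9054 W/m²
Total = 0.1093 + 6.492 + 0.9054 = 7.507 W/m².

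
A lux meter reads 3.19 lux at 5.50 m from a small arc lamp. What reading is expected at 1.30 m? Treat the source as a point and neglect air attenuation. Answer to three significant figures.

57.1 lux

Intensity scales as (d₁/d₂)², so the rate at 1.30 m is
(5.50/1.30)² = 17.90, so 3.19 × 17.90 = 57.10 lux.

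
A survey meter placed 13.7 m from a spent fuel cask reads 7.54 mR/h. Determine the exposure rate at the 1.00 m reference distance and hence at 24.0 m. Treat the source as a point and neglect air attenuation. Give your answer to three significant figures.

1420 mR/h; 2.46 mR/h

Since intensity falls as 1/r²,
At 1.00 m: (13.7/1.00)² = 187.7, so 7.54 × 187.7 = 1415 mR/h
At 24.0 m: 1415 × (1.00/24.0)² = 1415 × 0.001736 = 2.456 mR/h.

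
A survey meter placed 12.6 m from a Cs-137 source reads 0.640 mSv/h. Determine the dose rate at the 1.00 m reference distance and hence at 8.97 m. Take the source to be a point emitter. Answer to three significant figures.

By the inverse-square law,
At 1.00 m: 0.640 × (12.6/1.00)² = 0.640 × 158.8 = 101.6 mSv/h
At 8.97 m: (1.00/8.97)² = 0.01243, so 101.6 × 0.01243 = 1.263 mSv/h.

102 mSv/h; 1.26 mSv/h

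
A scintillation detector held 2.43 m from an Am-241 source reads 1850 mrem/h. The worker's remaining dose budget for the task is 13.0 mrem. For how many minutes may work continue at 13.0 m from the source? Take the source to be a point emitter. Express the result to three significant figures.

Since intensity falls as 1/r², rate at 13.0 m:
(2.43/13.0)² = 0.03494, so 1850 × 0.03494 = 64.64 mrem/h.
Stay time = 13.0 mrem ÷ 64.64 mrem/h = 0.2011 h = 12.07 min.

12.1 min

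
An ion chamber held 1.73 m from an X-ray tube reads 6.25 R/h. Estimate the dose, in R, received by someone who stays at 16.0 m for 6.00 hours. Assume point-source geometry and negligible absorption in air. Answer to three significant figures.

Applying the 1/r² law, rate at 16.0 m:
(1.73/16.0)² = 0.01169, so 6.25 × 0.01169 = 0.07306 R/h.
Dose = rate × time = 0.07306 R/h × 6.000 h = 0.4384 R.

0.438 R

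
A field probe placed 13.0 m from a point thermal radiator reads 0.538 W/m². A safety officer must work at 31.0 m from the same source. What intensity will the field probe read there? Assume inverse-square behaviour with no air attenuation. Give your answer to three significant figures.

By the inverse-square law, scaling from 13.0 m to 31.0 m:
(13.0/31.0)² = 0.1759, so 0.538 × 0.1759 = 0.09463 W/m².

0.0946 W/m²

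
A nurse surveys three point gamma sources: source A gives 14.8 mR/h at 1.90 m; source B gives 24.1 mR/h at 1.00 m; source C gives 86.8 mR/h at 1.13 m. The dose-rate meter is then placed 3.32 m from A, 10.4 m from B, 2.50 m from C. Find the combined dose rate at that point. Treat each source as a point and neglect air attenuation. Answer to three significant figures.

By superposition, sum each source's inverse-square contribution:
A: 14.8 × (1.90/3.32)² = 4.847 mR/h
B: 24.1 × (1.00/10.4)² = 0.2228 mR/h
C: 86.8 × (1.13/2.50)² = 17.73 mR/h
Total = 4.847 + 0.2228 + 17.73 = 22.80 mR/h.

22.8 mR/h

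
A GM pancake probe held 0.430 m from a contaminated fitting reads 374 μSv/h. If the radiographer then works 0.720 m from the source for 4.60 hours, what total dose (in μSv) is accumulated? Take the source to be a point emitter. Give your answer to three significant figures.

Intensity scales as (d₁/d₂)², so rate at 0.720 m:
374 × (0.430/0.720)² = 374 × 0.3567 = 133.4 μSv/h.
Dose = rate × time = 133.4 μSv/h × 4.600 h = 613.6 μSv.

614 μSv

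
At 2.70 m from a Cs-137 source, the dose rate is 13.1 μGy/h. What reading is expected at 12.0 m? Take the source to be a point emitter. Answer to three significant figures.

Intensity scales as (d₁/d₂)², so the rate at 12.0 m is
(2.70/12.0)² = 0.05063, so 13.1 × 0.05063 = 0.6633 μGy/h.

0.663 μGy/h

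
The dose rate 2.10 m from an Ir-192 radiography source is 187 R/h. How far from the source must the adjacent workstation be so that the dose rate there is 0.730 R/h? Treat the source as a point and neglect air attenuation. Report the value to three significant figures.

33.6 m

Using I₁d₁² = I₂d₂², d₂ = d₁·√(I₁/I₂).
I₁/I₂ = 187/0.730 = 256.2, so d₂ = 2.10 × √256.2 = 33.61 m.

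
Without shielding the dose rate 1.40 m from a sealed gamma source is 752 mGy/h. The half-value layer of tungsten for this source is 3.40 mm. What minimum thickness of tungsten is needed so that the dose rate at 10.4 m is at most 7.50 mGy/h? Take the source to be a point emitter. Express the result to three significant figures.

At 10.4 m, distance alone gives 752 × (1.40/10.4)² = 752 × 0.01812 = 13.63 mGy/h.
Further attenuation needed: 13.63/7.50 = 1.817.
n = log₂(1.817) = 0.8616 half-value layers.
Thickness = 0.8616 × 3.40 mm = 2.929 mm.

2.93 mm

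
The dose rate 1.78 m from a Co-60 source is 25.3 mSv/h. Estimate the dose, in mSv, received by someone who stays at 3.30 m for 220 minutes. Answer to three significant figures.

27.0 mSv

Applying the 1/r² law, rate at 3.30 m:
(1.78/3.30)² = 0.2909, so 25.3 × 0.2909 = 7.360 mSv/h.
Dose = rate × time = 7.360 mSv/h × 3.667 h = 26.99 mSv.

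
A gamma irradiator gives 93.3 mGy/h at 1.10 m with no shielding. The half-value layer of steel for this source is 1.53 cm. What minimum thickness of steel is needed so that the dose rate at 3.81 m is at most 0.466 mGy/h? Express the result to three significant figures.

6.21 cm

At 3.81 m, distance alone gives 93.3 × (1.10/3.81)² = 93.3 × 0.08336 = 7.777 mGy/h.
Further attenuation needed: 7.777/0.466 = 16.69.
n = log₂(16.69) = 4.061 half-value layers.
Thickness = 4.061 × 1.53 cm = 6.213 cm.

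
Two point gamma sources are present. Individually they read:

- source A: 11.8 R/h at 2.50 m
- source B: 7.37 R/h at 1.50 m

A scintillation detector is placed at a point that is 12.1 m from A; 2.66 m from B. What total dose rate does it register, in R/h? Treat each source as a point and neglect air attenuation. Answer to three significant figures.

2.85 R/h

Each source contributes Iᵢ·(dᵢ/rᵢ)²; contributions add.
A: 11.8 × (2.50/12.1)² = 0.5037 R/h
B: 7.37 × (1.50/2.66)² = 2.344 R/h
Total = 0.5037 + 2.344 = 2.848 R/h.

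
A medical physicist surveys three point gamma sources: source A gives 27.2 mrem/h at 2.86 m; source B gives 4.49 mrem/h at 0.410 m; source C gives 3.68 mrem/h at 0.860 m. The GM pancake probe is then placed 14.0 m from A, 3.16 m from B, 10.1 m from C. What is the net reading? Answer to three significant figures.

By superposition, sum each source's inverse-square contribution:
A: 27.2 × (2.86/14.0)² = 1.135 mrem/h
B: 4.49 × (0.410/3.16)² = 0.07559 mrem/h
C: 3.68 × (0.860/10.1)² = 0.02668 mrem/h
Total = 1.135 + 0.07559 + 0.02668 = 1.237 mrem/h.

1.24 mrem/h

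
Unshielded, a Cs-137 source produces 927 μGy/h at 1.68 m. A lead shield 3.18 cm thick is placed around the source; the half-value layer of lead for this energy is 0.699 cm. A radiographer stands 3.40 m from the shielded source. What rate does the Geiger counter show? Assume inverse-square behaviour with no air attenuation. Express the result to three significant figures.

Distance alone: 927 × (1.68/3.40)² = 927 × 0.2442 = 226.4 μGy/h.
Shield: 3.18/0.699 = 4.549 half-value layers → attenuation 2^(−4.549) = 0.04272.
Combined: 226.4 × 0.04272 = 9.672 μGy/h.

9.67 μGy/h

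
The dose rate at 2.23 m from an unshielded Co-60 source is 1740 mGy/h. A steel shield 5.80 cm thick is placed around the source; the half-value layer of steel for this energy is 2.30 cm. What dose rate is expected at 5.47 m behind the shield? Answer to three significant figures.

50.4 mGy/h

Distance alone: (2.23/5.47)² = 0.1662, so 1740 × 0.1662 = 289.2 mGy/h.
Shield: 5.80/2.30 = 2.522 half-value layers → attenuation 2^(−2.522) = 0.1741.
Combined: 289.2 × 0.1741 = 50.35 mGy/h.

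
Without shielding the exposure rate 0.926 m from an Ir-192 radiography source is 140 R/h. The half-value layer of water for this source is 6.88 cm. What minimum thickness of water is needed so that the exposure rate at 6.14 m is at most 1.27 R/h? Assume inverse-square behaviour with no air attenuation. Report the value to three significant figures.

9.12 cm

At 6.14 m, distance alone gives 140 × (0.926/6.14)² = 140 × 0.02274 = 3.184 R/h.
Further attenuation needed: 3.184/1.27 = 2.507.
n = log₂(2.507) = 1.326 half-value layers.
Thickness = 1.326 × 6.88 cm = 9.123 cm.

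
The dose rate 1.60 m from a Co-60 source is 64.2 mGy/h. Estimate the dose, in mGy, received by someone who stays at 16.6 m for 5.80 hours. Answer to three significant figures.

Applying the 1/r² law, rate at 16.6 m:
64.2 × (1.60/16.6)² = 64.2 × 0.009290 = 0.5964 mGy/h.
Dose = rate × time = 0.5964 mGy/h × 5.800 h = 3.459 mGy.

3.46 mGy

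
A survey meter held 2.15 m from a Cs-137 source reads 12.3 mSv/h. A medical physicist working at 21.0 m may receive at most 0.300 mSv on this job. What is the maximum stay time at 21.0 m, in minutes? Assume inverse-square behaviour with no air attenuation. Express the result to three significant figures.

140 min

Since intensity falls as 1/r², rate at 21.0 m:
12.3 × (2.15/21.0)² = 12.3 × 0.01048 = 0.1289 mSv/h.
Stay time = 0.300 mSv ÷ 0.1289 mSv/h = 2.327 h = 139.6 min.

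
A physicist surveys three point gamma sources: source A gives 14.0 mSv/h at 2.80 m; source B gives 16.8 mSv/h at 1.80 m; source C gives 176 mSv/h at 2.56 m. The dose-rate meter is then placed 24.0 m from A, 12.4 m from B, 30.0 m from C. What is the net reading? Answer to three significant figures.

Each source contributes Iᵢ·(dᵢ/rᵢ)²; contributions add.
A: 14.0 × (2.80/24.0)² = 0.1906 mSv/h
B: 16.8 × (1.80/12.4)² = 0.3540 mSv/h
C: 176 × (2.56/30.0)² = 1.282 mSv/h
Total = 0.1906 + 0.3540 + 1.282 = 1.827 mSv/h.

1.83 mSv/h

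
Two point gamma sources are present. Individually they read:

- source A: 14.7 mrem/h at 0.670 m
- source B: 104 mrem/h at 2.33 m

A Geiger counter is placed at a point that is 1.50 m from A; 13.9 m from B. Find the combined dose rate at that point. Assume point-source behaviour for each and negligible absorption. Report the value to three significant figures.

Each source contributes Iᵢ·(dᵢ/rᵢ)²; contributions add.
A: 14.7 × (0.670/1.50)² = 2.933 mrem/h
B: 104 × (2.33/13.9)² = 2.922 mrem/h
Total = 2.933 + 2.922 = 5.855 mrem/h.

5.86 mrem/h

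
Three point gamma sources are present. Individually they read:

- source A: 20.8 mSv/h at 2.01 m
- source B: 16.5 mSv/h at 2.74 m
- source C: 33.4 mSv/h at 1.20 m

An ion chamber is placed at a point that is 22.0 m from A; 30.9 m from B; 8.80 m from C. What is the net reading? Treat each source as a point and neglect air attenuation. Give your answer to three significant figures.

By superposition, sum each source's inverse-square contribution:
A: 20.8 × (2.01/22.0)² = 0.1736 mSv/h
B: 16.5 × (2.74/30.9)² = 0.1297 mSv/h
C: 33.4 × (1.20/8.80)² = 0.6211 mSv/h
Total = 0.1736 + 0.1297 + 0.6211 = 0.9244 mSv/h.

0.924 mSv/h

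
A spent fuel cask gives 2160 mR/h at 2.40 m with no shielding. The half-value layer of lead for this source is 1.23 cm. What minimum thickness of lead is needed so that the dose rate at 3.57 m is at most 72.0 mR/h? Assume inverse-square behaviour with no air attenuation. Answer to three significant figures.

At 3.57 m, distance alone gives (2.40/3.57)² = 0.4519, so 2160 × 0.4519 = 976.1 mR/h.
Further attenuation needed: 976.1/72.0 = 13.56.
n = log₂(13.56) = 3.761 half-value layers.
Thickness = 3.761 × 1.23 cm = 4.626 cm.

4.63 cm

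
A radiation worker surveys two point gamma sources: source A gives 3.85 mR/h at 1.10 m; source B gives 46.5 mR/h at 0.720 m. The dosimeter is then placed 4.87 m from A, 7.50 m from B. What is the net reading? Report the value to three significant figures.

Each source contributes Iᵢ·(dᵢ/rᵢ)²; contributions add.
A: 3.85 × (1.10/4.87)² = 0.1964 mR/h
B: 46.5 × (0.720/7.50)² = 0.4285 mR/h
Total = 0.1964 + 0.4285 = 0.6249 mR/h.

0.625 mR/h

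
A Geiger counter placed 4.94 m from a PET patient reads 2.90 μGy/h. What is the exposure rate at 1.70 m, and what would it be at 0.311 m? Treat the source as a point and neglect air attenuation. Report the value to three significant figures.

24.5 μGy/h; 732 μGy/h

Intensity scales as (d₁/d₂)², so
At 1.70 m: (4.94/1.70)² = 8.444, so 2.90 × 8.444 = 24.49 μGy/h
At 0.311 m: 24.49 × (1.70/0.311)² = 24.49 × 29.88 = 731.8 μGy/h.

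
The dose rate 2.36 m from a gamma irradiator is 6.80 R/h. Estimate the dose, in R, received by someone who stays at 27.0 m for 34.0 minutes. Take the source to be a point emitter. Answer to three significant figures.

0.0294 R

By the inverse-square law, rate at 27.0 m:
6.80 × (2.36/27.0)² = 6.80 × 0.007640 = 0.05195 R/h.
Dose = rate × time = 0.05195 R/h × 0.5667 h = 0.02944 R.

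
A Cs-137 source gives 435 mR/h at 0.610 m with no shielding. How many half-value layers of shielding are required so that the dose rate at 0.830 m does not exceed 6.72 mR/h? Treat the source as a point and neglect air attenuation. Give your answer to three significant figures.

At 0.830 m, distance alone gives 435 × (0.610/0.830)² = 435 × 0.5401 = 234.9 mR/h.
Further attenuation needed: 234.9/6.72 = 34.96.
n = log₂(34.96) = 5.128 half-value layers.

5.13 half-value layers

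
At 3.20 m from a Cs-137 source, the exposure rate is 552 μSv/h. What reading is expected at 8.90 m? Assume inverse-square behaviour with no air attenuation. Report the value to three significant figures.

71.4 μSv/h

By the inverse-square law, the rate at 8.90 m is
552 × (3.20/8.90)² = 552 × 0.1293 = 71.37 μSv/h.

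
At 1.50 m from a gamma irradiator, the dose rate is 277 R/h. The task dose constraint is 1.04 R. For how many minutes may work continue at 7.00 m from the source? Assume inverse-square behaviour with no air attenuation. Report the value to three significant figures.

Using I₁d₁² = I₂d₂², rate at 7.00 m:
(1.50/7.00)² = 0.04592, so 277 × 0.04592 = 12.72 R/h.
Stay time = 1.04 R ÷ 12.72 R/h = 0.08176 h = 4.906 min.

4.91 min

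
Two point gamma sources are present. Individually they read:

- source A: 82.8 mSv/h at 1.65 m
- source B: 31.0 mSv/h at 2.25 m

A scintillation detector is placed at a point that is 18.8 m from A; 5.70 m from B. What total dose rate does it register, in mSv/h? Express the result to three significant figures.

By superposition, sum each source's inverse-square contribution:
A: 82.8 × (1.65/18.8)² = 0.6378 mSv/h
B: 31.0 × (2.25/5.70)² = 4.830 mSv/h
Total = 0.6378 + 4.830 = 5.468 mSv/h.

5.47 mSv/h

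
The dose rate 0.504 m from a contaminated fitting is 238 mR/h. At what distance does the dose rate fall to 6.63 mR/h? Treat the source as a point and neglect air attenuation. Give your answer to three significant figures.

Intensity scales as (d₁/d₂)², so d₂ = d₁·√(I₁/I₂).
I₁/I₂ = 238/6.63 = 35.90, so d₂ = 0.504 × √35.90 = 3.020 m.

3.02 m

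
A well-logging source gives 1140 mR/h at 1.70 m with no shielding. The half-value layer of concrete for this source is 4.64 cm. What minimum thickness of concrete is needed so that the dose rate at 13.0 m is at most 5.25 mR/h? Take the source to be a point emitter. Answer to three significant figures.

8.78 cm

At 13.0 m, distance alone gives 1140 × (1.70/13.0)² = 1140 × 0.01710 = 19.49 mR/h.
Further attenuation needed: 19.49/5.25 = 3.712.
n = log₂(3.712) = 1.892 half-value layers.
Thickness = 1.892 × 4.64 cm = 8.779 cm.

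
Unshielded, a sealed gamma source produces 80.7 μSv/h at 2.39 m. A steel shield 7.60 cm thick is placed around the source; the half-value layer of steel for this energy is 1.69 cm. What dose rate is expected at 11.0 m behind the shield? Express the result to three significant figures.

0.169 μSv/h

Distance alone: 80.7 × (2.39/11.0)² = 80.7 × 0.04721 = 3.810 μSv/h.
Shield: 7.60/1.69 = 4.497 half-value layers → attenuation 2^(−4.497) = 0.04429.
Combined: 3.810 × 0.04429 = 0.1687 μSv/h.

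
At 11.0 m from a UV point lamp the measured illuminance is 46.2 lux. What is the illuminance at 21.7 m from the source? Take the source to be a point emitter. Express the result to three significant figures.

11.9 lux

By the inverse-square law, scaling from 11.0 m to 21.7 m:
46.2 × (11.0/21.7)² = 46.2 × 0.2570 = 11.87 lux.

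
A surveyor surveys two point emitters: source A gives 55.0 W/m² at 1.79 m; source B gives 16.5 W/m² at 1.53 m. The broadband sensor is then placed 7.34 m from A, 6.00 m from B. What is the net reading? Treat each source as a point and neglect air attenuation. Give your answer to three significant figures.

Each source contributes Iᵢ·(dᵢ/rᵢ)²; contributions add.
A: 55.0 × (1.79/7.34)² = 3.271 W/m²
B: 16.5 × (1.53/6.00)² = 1.073 W/m²
Total = 3.271 + 1.073 = 4.344 W/m².

4.34 W/m²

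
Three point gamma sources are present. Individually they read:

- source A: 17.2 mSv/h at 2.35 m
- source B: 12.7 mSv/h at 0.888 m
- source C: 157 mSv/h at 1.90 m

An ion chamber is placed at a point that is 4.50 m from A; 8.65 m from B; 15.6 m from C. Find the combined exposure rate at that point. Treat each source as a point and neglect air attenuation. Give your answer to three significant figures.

By superposition, sum each source's inverse-square contribution:
A: 17.2 × (2.35/4.50)² = 4.691 mSv/h
B: 12.7 × (0.888/8.65)² = 0.1338 mSv/h
C: 157 × (1.90/15.6)² = 2.329 mSv/h
Total = 4.691 + 0.1338 + 2.329 = 7.154 mSv/h.

7.15 mSv/h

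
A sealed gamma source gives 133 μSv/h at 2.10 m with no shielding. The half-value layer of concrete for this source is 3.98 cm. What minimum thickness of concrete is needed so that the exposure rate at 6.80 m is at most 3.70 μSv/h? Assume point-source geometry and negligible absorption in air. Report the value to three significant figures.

7.07 cm

At 6.80 m, distance alone gives (2.10/6.80)² = 0.09537, so 133 × 0.09537 = 12.68 μSv/h.
Further attenuation needed: 12.68/3.70 = 3.427.
n = log₂(3.427) = 1.777 half-value layers.
Thickness = 1.777 × 3.98 cm = 7.072 cm.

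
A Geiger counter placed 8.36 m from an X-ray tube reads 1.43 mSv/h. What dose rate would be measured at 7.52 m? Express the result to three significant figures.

1.77 mSv/h

Intensity scales as (d₁/d₂)², so scaling from 8.36 m to 7.52 m:
1.43 × (8.36/7.52)² = 1.43 × 1.236 = 1.767 mSv/h.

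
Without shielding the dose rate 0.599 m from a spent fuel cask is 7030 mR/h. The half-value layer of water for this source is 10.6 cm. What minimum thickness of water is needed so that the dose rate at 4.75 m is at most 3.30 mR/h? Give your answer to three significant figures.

53.9 cm

At 4.75 m, distance alone gives 7030 × (0.599/4.75)² = 7030 × 0.01590 = 111.8 mR/h.
Further attenuation needed: 111.8/3.30 = 33.88.
n = log₂(33.88) = 5.082 half-value layers.
Thickness = 5.082 × 10.6 cm = 53.87 cm.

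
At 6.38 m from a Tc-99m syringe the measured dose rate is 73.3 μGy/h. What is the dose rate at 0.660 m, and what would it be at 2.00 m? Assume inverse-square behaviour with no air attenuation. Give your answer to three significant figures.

By the inverse-square law,
At 0.660 m: (6.38/0.660)² = 93.44, so 73.3 × 93.44 = 6849 μGy/h
At 2.00 m: 6849 × (0.660/2.00)² = 6849 × 0.1089 = 745.9 μGy/h.

6850 μGy/h; 746 μGy/h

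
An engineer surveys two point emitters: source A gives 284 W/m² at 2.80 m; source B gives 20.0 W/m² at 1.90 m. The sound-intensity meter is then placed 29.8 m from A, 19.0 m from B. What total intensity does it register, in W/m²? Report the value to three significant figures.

2.71 W/m²

Each source contributes Iᵢ·(dᵢ/rᵢ)²; contributions add.
A: 284 × (2.80/29.8)² = 2.507 W/m²
B: 20.0 × (1.90/19.0)² = 0.2000 W/m²
Total = 2.507 + 0.2000 = 2.707 W/m².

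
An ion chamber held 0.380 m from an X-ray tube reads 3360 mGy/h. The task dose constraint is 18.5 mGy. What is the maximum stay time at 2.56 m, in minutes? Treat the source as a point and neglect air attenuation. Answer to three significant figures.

15.0 min

Since intensity falls as 1/r², rate at 2.56 m:
3360 × (0.380/2.56)² = 3360 × 0.02203 = 74.02 mGy/h.
Stay time = 18.5 mGy ÷ 74.02 mGy/h = 0.2499 h = 14.99 min.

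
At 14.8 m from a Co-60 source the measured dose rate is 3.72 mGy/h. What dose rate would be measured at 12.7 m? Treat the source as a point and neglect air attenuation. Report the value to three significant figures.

Using I₁d₁² = I₂d₂², scaling from 14.8 m to 12.7 m:
(14.8/12.7)² = 1.358, so 3.72 × 1.358 = 5.052 mGy/h.

5.05 mGy/h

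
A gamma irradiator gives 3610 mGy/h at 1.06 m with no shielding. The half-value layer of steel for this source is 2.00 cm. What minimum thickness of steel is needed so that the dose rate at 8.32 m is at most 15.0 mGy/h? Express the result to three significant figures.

At 8.32 m, distance alone gives (1.06/8.32)² = 0.01623, so 3610 × 0.01623 = 58.59 mGy/h.
Further attenuation needed: 58.59/15.0 = 3.906.
n = log₂(3.906) = 1.966 half-value layers.
Thickness = 1.966 × 2.00 cm = 3.932 cm.

3.93 cm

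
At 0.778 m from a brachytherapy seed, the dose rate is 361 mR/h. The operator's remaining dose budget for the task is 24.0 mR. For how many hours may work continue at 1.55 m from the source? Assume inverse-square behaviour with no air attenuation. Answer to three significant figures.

0.264 h

Using I₁d₁² = I₂d₂², rate at 1.55 m:
361 × (0.778/1.55)² = 361 × 0.2519 = 90.94 mR/h.
Stay time = 24.0 mR ÷ 90.94 mR/h = 0.2639 h.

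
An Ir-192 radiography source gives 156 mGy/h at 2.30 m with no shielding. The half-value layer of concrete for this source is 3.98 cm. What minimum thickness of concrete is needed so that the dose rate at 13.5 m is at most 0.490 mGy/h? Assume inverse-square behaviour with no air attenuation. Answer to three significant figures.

12.8 cm

At 13.5 m, distance alone gives (2.30/13.5)² = 0.02903, so 156 × 0.02903 = 4.529 mGy/h.
Further attenuation needed: 4.529/0.490 = 9.243.
n = log₂(9.243) = 3.208 half-value layers.
Thickness = 3.208 × 3.98 cm = 12.77 cm.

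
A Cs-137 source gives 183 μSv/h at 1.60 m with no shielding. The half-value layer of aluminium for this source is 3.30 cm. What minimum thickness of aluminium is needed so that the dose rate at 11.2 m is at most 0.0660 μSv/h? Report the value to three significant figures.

At 11.2 m, distance alone gives 183 × (1.60/11.2)² = 183 × 0.02041 = 3.735 μSv/h.
Further attenuation needed: 3.735/0.0660 = 56.59.
n = log₂(56.59) = 5.822 half-value layers.
Thickness = 5.822 × 3.30 cm = 19.21 cm.

19.2 cm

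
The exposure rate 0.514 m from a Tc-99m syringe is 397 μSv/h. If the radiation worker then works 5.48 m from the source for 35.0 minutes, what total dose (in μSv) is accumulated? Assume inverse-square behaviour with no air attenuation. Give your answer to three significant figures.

Since intensity falls as 1/r², rate at 5.48 m:
397 × (0.514/5.48)² = 397 × 0.008798 = 3.493 μSv/h.
Dose = rate × time = 3.493 μSv/h × 0.5833 h = 2.037 μSv.

2.04 μSv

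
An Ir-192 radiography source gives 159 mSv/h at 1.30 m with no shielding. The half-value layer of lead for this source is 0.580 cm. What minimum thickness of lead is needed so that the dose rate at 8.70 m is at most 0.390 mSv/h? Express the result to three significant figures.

1.85 cm

At 8.70 m, distance alone gives 159 × (1.30/8.70)² = 159 × 0.02233 = 3.550 mSv/h.
Further attenuation needed: 3.550/0.390 = 9.103.
n = log₂(9.103) = 3.186 half-value layers.
Thickness = 3.186 × 0.580 cm = 1.848 cm.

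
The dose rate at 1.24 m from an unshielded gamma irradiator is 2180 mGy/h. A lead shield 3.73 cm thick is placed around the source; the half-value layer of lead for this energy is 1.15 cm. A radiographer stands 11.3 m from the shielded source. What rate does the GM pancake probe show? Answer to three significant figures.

Distance alone: (1.24/11.3)² = 0.01204, so 2180 × 0.01204 = 26.25 mGy/h.
Shield: 3.73/1.15 = 3.243 half-value layers → attenuation 2^(−3.243) = 0.1056.
Combined: 26.25 × 0.1056 = 2.772 mGy/h.

2.77 mGy/h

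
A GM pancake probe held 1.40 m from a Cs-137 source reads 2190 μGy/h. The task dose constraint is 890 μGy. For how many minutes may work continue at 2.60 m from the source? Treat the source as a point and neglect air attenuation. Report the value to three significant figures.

84.1 min

Intensity scales as (d₁/d₂)², so rate at 2.60 m:
2190 × (1.40/2.60)² = 2190 × 0.2899 = 634.9 μGy/h.
Stay time = 890 μGy ÷ 634.9 μGy/h = 1.402 h = 84.12 min.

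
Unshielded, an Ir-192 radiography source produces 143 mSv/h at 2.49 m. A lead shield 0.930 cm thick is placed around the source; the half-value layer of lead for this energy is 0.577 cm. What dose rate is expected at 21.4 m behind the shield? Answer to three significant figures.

0.633 mSv/h

Distance alone: (2.49/21.4)² = 0.01354, so 143 × 0.01354 = 1.936 mSv/h.
Shield: 0.930/0.577 = 1.612 half-value layers → attenuation 2^(−1.612) = 0.3271.
Combined: 1.936 × 0.3271 = 0.6333 mSv/h.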